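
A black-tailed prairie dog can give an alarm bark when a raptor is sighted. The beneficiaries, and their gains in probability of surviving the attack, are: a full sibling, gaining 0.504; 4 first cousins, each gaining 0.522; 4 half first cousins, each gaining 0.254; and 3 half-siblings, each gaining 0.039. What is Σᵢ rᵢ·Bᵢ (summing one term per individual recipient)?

r to a full sibling = 0.5 (full sibs share both parents — two paths of length 2: r = 2·(1/2)^2 = 1/2).
r to a first cousin = 0.125 (first cousins share one grandparent pair — two paths of length 4: r = 2·(1/2)^4 = 1/8).
r to a half first cousin = 1/16 (half first cousins share one grandparent — one path of length 4: r = (1/2)^4 = 1/16).
r to a half-sibling = 0.25 (half-sibs share one parent — one path of length 2: r = (1/2)^2 = 1/4).
Summing one r·B term per recipient: 1·0.5·0.504 + 4·0.125·0.522 + 4·0.0625·0.254 + 3·0.25·0.039 = 0.60575.

0.60575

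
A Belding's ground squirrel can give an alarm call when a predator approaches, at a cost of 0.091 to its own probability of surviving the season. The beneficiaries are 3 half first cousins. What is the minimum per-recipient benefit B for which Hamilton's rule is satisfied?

0.4853

r to a half first cousin = 0.0625 (half first cousins share one grandparent — one path of length 4: r = (1/2)^4 = 1/16).
Hamilton's rule with n recipients of equal r: n·r·B > C, so B > C/(n·r) = 0.091/(3·0.0625) = 0.4853.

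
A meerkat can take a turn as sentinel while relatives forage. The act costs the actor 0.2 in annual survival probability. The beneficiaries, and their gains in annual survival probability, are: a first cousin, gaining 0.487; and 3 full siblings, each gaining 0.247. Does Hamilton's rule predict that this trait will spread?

Yes

Hamilton's rule: the trait is favored when the sum of r·B over every recipient exceeds the actor's cost C.
r to a first cousin = 0.125 (first cousins share one grandparent pair — two paths of length 4: r = 2·(1/2)^4 = 1/8).
r to a full sibling = 1/2 (full sibs share both parents — two paths of length 2: r = 2·(1/2)^2 = 1/2).
Summing one r·B term per recipient: 1·0.125·0.487 + 3·0.5·0.247 = 0.431375.
0.431375 > 0.2: the indirect benefit exceeds the cost.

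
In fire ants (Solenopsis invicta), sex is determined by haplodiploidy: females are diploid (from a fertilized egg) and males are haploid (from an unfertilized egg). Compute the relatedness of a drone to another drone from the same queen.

0.5

Haploid brothers each carry a random half of the queen's diploid genome, so on average they share half: r = 1/2.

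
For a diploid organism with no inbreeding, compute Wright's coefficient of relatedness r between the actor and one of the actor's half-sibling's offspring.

Each parent–offspring link contributes a factor of 1/2, and independent paths through distinct common ancestors add.
Half-aunt/uncle↔niece/nephew: one path of length 3: r = (1/2)^3 = 1/8.

0.125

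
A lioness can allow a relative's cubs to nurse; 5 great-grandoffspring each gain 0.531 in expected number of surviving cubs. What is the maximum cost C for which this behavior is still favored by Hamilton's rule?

r to a great-grandoffspring = 1/8 (three parent–offspring links: r = (1/2)^3 = 1/8).
Hamilton's rule: n·r·B > C, so the trait is favored while C < n·r·B = 5·0.125·0.531 = 0.331875.

0.331875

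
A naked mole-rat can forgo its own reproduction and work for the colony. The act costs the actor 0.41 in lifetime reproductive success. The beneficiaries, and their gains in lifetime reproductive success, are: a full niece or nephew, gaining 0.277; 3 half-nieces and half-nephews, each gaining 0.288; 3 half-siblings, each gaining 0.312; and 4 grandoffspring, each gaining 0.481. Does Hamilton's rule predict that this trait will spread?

Hamilton's rule: the trait is favored when the sum of r·B over every recipient exceeds the actor's cost C.
r to a full niece or nephew = 1/4 (full aunt/uncle↔niece/nephew: two paths of length 3 through the shared grandparent pair: r = 2·(1/2)^3 = 1/4).
r to a half-niece or half-nephew = 1/8 (half-aunt/uncle↔niece/nephew: one path of length 3: r = (1/2)^3 = 1/8).
r to a half-sibling = 0.25 (half-sibs share one parent — one path of length 2: r = (1/2)^2 = 1/4).
r to a grandoffspring = 1/4 (two parent–offspring links: r = (1/2)^2 = 1/4).
Summing one r·B term per recipient: 1·0.25·0.277 + 3·0.125·0.288 + 3·0.25·0.312 + 4·0.25·0.481 = 0.89225.
0.89225 > 0.41: the indirect benefit exceeds the cost.

Yes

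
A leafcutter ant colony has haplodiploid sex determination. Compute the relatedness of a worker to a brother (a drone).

Her haploid brother carries none of their father's genes and a random half of their mother's genome; that half matches the maternal half of her own genome with probability 1/2: r = 1/2 · 1/2 = 1/4.

0.25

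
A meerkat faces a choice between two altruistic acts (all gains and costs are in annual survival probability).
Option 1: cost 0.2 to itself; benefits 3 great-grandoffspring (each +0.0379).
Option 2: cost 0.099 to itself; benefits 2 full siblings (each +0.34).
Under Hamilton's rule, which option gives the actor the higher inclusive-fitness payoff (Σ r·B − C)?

Option 2

Option 1: r to a great-grandoffspring = 0.125.
Option 1: Σ r·B − C = (3·0.125·0.0379) − 0.2 = -0.1857875.
Option 2: r to a full sibling = 0.5.
Option 2: Σ r·B − C = (2·0.5·0.34) − 0.099 = 0.241.
Option 2 has the higher net inclusive-fitness payoff.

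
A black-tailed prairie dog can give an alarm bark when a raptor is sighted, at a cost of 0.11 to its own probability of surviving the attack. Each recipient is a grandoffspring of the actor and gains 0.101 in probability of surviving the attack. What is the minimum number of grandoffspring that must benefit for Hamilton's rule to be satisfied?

r to a grandoffspring = 0.25 (two parent–offspring links: r = (1/2)^2 = 1/4).
Hamilton's rule: n·r·B > C  ⇒  n > C/(r·B) = 0.11/(0.25·0.101) = 4.356.
The smallest integer exceeding 4.356 is 5.

5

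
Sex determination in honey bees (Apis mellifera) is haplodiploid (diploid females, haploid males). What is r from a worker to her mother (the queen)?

One meiotic link between diploid queen and diploid daughter: r = 1/2.

0.5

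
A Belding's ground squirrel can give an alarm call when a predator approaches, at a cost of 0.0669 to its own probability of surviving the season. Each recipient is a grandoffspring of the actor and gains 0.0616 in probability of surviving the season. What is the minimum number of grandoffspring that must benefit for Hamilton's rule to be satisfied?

5

r to a grandoffspring = 0.25 (two parent–offspring links: r = (1/2)^2 = 1/4).
Hamilton's rule: n·r·B > C  ⇒  n > C/(r·B) = 0.0669/(0.25·0.0616) = 4.344.
The smallest integer exceeding 4.344 is 5.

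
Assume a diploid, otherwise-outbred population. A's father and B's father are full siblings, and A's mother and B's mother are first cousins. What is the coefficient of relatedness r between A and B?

Independent pedigree routes through distinct common ancestors add.
A and B are related in two ways: first cousins through their fathers (r = 1/8) and second cousins through their mothers (r = 1/32).
r = 1/8 + 1/32 = 0.15625.

0.15625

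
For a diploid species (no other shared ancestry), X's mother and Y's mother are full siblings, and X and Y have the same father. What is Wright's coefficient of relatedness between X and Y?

0.375

Wright's path rule: contributions from independent ancestry routes add.
X and Y are related in two ways: first cousins through their mothers (r = 1/8) and half-sibs through their shared father (r = 1/4).
r = 1/8 + 1/4 = 0.375.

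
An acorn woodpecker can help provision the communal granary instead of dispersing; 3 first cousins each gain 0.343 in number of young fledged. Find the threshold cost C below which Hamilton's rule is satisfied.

0.128625

r to a first cousin = 1/8 (first cousins share one grandparent pair — two paths of length 4: r = 2·(1/2)^4 = 1/8).
Hamilton's rule: n·r·B > C, so the trait is favored while C < n·r·B = 3·0.125·0.343 = 0.128625.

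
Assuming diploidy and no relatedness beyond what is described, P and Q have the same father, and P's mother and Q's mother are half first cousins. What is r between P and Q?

With two independent routes of shared ancestry, r is the sum of the two contributions.
P and Q are related in two ways: half-sibs through their shared father (r = 1/4) and half second cousins through their mothers (r = 1/64).
r = 1/4 + 1/64 = 0.265625.

0.265625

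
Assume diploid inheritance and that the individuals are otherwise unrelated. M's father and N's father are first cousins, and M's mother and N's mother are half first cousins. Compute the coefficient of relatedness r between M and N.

Relatedness sums over independent paths through distinct common ancestors.
M and N are related in two ways: second cousins through their fathers (r = 1/32) and half second cousins through their mothers (r = 1/64).
r = 1/32 + 1/64 = 0.046875.

0.046875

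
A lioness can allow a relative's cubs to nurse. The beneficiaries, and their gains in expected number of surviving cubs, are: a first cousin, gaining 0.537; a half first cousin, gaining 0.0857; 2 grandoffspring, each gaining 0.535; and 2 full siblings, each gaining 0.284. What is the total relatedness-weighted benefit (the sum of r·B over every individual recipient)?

r to a first cousin = 0.125 (first cousins share one grandparent pair — two paths of length 4: r = 2·(1/2)^4 = 1/8).
r to a half first cousin = 0.0625 (half first cousins share one grandparent — one path of length 4: r = (1/2)^4 = 1/16).
r to a grandoffspring = 0.25 (two parent–offspring links: r = (1/2)^2 = 1/4).
r to a full sibling = 0.5 (full sibs share both parents — two paths of length 2: r = 2·(1/2)^2 = 1/2).
Summing one r·B term per recipient: 1·0.125·0.537 + 1·0.0625·0.0857 + 2·0.25·0.535 + 2·0.5·0.284 = 0.62398125.

0.62398125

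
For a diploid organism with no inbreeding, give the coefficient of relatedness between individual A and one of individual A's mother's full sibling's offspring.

Each parent–offspring link contributes a factor of 1/2, and independent paths through distinct common ancestors add.
First cousins share one grandparent pair — two paths of length 4: r = 2·(1/2)^4 = 1/8.

0.125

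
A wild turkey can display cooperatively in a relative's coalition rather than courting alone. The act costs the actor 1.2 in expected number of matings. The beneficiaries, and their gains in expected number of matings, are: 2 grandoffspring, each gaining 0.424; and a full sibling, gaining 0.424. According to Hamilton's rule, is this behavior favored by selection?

No

Hamilton's rule: the trait is favored when the sum of r·B over every recipient exceeds the actor's cost C.
r to a grandoffspring = 1/4 (two parent–offspring links: r = (1/2)^2 = 1/4).
r to a full sibling = 1/2 (full sibs share both parents — two paths of length 2: r = 2·(1/2)^2 = 1/2).
Summing one r·B term per recipient: 2·0.25·0.424 + 1·0.5·0.424 = 0.424.
0.424 < 1.2: the indirect benefit is less than the cost.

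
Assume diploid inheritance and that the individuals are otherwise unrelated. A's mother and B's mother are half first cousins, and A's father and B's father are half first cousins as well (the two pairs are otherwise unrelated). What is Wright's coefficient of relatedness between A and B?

With two independent routes of shared ancestry, r is the sum of the two contributions.
A and B are related in two ways: half second cousins through their mothers (r = 1/64) and half second cousins through their fathers (r = 1/64).
r = 1/64 + 1/64 = 0.03125.

0.03125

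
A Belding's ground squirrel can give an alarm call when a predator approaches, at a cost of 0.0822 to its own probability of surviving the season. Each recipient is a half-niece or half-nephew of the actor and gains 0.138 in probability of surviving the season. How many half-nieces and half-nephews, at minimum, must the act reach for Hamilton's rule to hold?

5

r to a half-niece or half-nephew = 0.125 (half-aunt/uncle↔niece/nephew: one path of length 3: r = (1/2)^3 = 1/8).
Hamilton's rule: n·r·B > C  ⇒  n > C/(r·B) = 0.0822/(0.125·0.138) = 4.765.
The smallest integer exceeding 4.765 is 5.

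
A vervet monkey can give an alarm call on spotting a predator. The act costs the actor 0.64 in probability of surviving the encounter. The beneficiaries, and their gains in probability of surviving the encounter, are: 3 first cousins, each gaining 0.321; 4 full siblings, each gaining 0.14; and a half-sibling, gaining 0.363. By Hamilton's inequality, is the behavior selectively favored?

No

Hamilton's rule: the trait is favored when the sum of r·B over every recipient exceeds the actor's cost C.
r to a first cousin = 1/8 (first cousins share one grandparent pair — two paths of length 4: r = 2·(1/2)^4 = 1/8).
r to a full sibling = 1/2 (full sibs share both parents — two paths of length 2: r = 2·(1/2)^2 = 1/2).
r to a half-sibling = 0.25 (half-sibs share one parent — one path of length 2: r = (1/2)^2 = 1/4).
Summing one r·B term per recipient: 3·0.125·0.321 + 4·0.5·0.14 + 1·0.25·0.363 = 0.491125.
0.491125 < 0.64: the indirect benefit is less than the cost.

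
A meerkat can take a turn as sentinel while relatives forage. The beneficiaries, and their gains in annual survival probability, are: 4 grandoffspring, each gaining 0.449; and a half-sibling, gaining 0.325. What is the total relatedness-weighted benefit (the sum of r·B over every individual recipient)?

r to a grandoffspring = 0.25 (two parent–offspring links: r = (1/2)^2 = 1/4).
r to a half-sibling = 1/4 (half-sibs share one parent — one path of length 2: r = (1/2)^2 = 1/4).
Summing one r·B term per recipient: 4·0.25·0.449 + 1·0.25·0.325 = 0.53025.

0.53025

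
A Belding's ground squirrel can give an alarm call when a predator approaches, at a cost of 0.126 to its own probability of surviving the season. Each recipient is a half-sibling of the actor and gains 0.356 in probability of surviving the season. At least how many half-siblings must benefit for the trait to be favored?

2

r to a half-sibling = 0.25 (half-sibs share one parent — one path of length 2: r = (1/2)^2 = 1/4).
Hamilton's rule: n·r·B > C  ⇒  n > C/(r·B) = 0.126/(0.25·0.356) = 1.416.
The smallest integer exceeding 1.416 is 2.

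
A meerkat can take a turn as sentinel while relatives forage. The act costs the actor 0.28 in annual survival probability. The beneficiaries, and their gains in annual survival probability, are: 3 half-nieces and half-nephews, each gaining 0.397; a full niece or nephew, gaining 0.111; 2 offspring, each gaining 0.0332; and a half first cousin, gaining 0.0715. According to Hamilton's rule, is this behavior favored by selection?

Hamilton's rule: the trait is favored when the sum of r·B over every recipient exceeds the actor's cost C.
r to a half-niece or half-nephew = 1/8 (half-aunt/uncle↔niece/nephew: one path of length 3: r = (1/2)^3 = 1/8).
r to a full niece or nephew = 0.25 (full aunt/uncle↔niece/nephew: two paths of length 3 through the shared grandparent pair: r = 2·(1/2)^3 = 1/4).
r to an offspring = 1/2 (one parent–offspring link: r = (1/2)^1 = 1/2).
r to a half first cousin = 1/16 (half first cousins share one grandparent — one path of length 4: r = (1/2)^4 = 1/16).
Summing one r·B term per recipient: 3·0.125·0.397 + 1·0.25·0.111 + 2·0.5·0.0332 + 1·0.0625·0.0715 = 0.21429375.
0.21429375 < 0.28: the indirect benefit is less than the cost.

No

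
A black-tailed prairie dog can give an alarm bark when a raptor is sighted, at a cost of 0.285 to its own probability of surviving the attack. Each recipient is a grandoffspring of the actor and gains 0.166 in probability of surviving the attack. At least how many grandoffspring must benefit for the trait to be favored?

7

r to a grandoffspring = 1/4 (two parent–offspring links: r = (1/2)^2 = 1/4).
Hamilton's rule: n·r·B > C  ⇒  n > C/(r·B) = 0.285/(0.25·0.166) = 6.867.
The smallest integer exceeding 6.867 is 7.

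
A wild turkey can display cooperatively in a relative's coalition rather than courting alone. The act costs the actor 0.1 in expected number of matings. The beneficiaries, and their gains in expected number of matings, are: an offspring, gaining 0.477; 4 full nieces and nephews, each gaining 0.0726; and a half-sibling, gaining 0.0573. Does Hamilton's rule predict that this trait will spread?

Yes

Hamilton's rule: the trait is favored when the sum of r·B over every recipient exceeds the actor's cost C.
r to an offspring = 1/2 (one parent–offspring link: r = (1/2)^1 = 1/2).
r to a full niece or nephew = 0.25 (full aunt/uncle↔niece/nephew: two paths of length 3 through the shared grandparent pair: r = 2·(1/2)^3 = 1/4).
r to a half-sibling = 1/4 (half-sibs share one parent — one path of length 2: r = (1/2)^2 = 1/4).
Summing one r·B term per recipient: 1·0.5·0.477 + 4·0.25·0.0726 + 1·0.25·0.0573 = 0.325425.
0.325425 > 0.1: the indirect benefit exceeds the cost.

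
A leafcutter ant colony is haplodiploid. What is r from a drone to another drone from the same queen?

0.5

Haploid brothers each carry a random half of the queen's diploid genome, so on average they share half: r = 1/2.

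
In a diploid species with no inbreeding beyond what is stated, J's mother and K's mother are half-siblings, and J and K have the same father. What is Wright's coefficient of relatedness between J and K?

0.3125

Independent pedigree routes through distinct common ancestors add.
J and K are related in two ways: half first cousins through their mothers (r = 1/16) and half-sibs through their shared father (r = 1/4).
r = 1/16 + 1/4 = 5/16 = 0.3125.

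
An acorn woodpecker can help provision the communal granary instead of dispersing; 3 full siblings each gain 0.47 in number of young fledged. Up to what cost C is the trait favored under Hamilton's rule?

0.705

r to a full sibling = 1/2 (full sibs share both parents — two paths of length 2: r = 2·(1/2)^2 = 1/2).
Hamilton's rule: n·r·B > C, so the trait is favored while C < n·r·B = 3·0.5·0.47 = 0.705.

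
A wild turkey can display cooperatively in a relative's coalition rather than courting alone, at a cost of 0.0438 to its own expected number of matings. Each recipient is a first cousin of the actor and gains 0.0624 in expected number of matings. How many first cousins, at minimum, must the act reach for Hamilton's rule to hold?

6

r to a first cousin = 0.125 (first cousins share one grandparent pair — two paths of length 4: r = 2·(1/2)^4 = 1/8).
Hamilton's rule: n·r·B > C  ⇒  n > C/(r·B) = 0.0438/(0.125·0.0624) = 5.615.
The smallest integer exceeding 5.615 is 6.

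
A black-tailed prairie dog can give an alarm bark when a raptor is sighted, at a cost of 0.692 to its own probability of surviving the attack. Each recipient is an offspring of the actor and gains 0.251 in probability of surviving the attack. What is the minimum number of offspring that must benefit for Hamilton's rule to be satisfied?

r to an offspring = 0.5 (one parent–offspring link: r = (1/2)^1 = 1/2).
Hamilton's rule: n·r·B > C  ⇒  n > C/(r·B) = 0.692/(0.5·0.251) = 5.514.
The smallest integer exceeding 5.514 is 6.

6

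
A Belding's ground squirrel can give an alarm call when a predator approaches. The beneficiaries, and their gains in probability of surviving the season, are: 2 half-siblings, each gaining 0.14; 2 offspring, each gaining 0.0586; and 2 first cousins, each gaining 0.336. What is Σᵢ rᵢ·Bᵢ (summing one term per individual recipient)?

0.2126

r to a half-sibling = 1/4 (half-sibs share one parent — one path of length 2: r = (1/2)^2 = 1/4).
r to an offspring = 1/2 (one parent–offspring link: r = (1/2)^1 = 1/2).
r to a first cousin = 0.125 (first cousins share one grandparent pair — two paths of length 4: r = 2·(1/2)^4 = 1/8).
Summing one r·B term per recipient: 2·0.25·0.14 + 2·0.5·0.0586 + 2·0.125·0.336 = 0.2126.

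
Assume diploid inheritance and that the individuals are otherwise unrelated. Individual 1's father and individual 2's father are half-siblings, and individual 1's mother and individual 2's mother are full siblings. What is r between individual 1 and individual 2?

0.1875

With two independent routes of shared ancestry, r is the sum of the two contributions.
Individual 1 and individual 2 are related in two ways: half first cousins through their fathers (r = 1/16) and first cousins through their mothers (r = 1/8).
r = 1/16 + 1/8 = 0.1875.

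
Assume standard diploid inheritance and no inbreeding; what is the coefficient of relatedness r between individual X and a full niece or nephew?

Each parent–offspring link contributes a factor of 1/2, and independent paths through distinct common ancestors add.
Full aunt/uncle↔niece/nephew: two paths of length 3 through the shared grandparent pair: r = 2·(1/2)^3 = 1/4.

0.25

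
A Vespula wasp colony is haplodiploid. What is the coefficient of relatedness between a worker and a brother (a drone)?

Her haploid brother carries none of their father's genes and a random half of their mother's genome; that half matches the maternal half of her own genome with probability 1/2: r = 1/2 · 1/2 = 1/4.

0.25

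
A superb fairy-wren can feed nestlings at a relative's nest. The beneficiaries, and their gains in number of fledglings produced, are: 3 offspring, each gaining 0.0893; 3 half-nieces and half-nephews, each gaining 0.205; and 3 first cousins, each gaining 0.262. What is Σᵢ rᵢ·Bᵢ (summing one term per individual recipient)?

r to an offspring = 1/2 (one parent–offspring link: r = (1/2)^1 = 1/2).
r to a half-niece or half-nephew = 0.125 (half-aunt/uncle↔niece/nephew: one path of length 3: r = (1/2)^3 = 1/8).
r to a first cousin = 1/8 (first cousins share one grandparent pair — two paths of length 4: r = 2·(1/2)^4 = 1/8).
Summing one r·B term per recipient: 3·0.5·0.0893 + 3·0.125·0.205 + 3·0.125·0.262 = 0.309075.

0.309075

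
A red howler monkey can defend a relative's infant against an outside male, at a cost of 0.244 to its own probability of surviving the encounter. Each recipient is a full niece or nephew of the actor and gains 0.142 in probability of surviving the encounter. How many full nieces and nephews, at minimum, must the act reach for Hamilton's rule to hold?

r to a full niece or nephew = 1/4 (full aunt/uncle↔niece/nephew: two paths of length 3 through the shared grandparent pair: r = 2·(1/2)^3 = 1/4).
Hamilton's rule: n·r·B > C  ⇒  n > C/(r·B) = 0.244/(0.25·0.142) = 6.873.
The smallest integer exceeding 6.873 is 7.

7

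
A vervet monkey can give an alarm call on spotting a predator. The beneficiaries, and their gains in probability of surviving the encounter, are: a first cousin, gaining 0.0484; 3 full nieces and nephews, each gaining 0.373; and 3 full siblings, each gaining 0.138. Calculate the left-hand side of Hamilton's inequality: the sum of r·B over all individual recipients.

0.4928

r to a first cousin = 1/8 (first cousins share one grandparent pair — two paths of length 4: r = 2·(1/2)^4 = 1/8).
r to a full niece or nephew = 0.25 (full aunt/uncle↔niece/nephew: two paths of length 3 through the shared grandparent pair: r = 2·(1/2)^3 = 1/4).
r to a full sibling = 0.5 (full sibs share both parents — two paths of length 2: r = 2·(1/2)^2 = 1/2).
Summing one r·B term per recipient: 1·0.125·0.0484 + 3·0.25·0.373 + 3·0.5·0.138 = 0.4928.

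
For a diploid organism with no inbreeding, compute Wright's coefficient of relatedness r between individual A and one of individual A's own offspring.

Each parent–offspring link contributes a factor of 1/2, and independent paths through distinct common ancestors add.
One parent–offspring link: r = (1/2)^1 = 1/2.

0.5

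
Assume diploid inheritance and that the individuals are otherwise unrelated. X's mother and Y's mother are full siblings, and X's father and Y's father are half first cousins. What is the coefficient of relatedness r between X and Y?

Wright's path rule: contributions from independent ancestry routes add.
X and Y are related in two ways: first cousins through their mothers (r = 1/8) and half second cousins through their fathers (r = 1/64).
r = 1/8 + 1/64 = 9/64 = 0.140625.

0.140625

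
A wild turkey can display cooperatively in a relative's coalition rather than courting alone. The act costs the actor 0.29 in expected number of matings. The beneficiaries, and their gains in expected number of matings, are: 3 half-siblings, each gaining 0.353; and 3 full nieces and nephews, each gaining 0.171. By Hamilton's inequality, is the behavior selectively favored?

Yes

Hamilton's rule: the trait is favored when the sum of r·B over every recipient exceeds the actor's cost C.
r to a half-sibling = 1/4 (half-sibs share one parent — one path of length 2: r = (1/2)^2 = 1/4).
r to a full niece or nephew = 0.25 (full aunt/uncle↔niece/nephew: two paths of length 3 through the shared grandparent pair: r = 2·(1/2)^3 = 1/4).
Summing one r·B term per recipient: 3·0.25·0.353 + 3·0.25·0.171 = 0.393.
0.393 > 0.29: the indirect benefit exceeds the cost.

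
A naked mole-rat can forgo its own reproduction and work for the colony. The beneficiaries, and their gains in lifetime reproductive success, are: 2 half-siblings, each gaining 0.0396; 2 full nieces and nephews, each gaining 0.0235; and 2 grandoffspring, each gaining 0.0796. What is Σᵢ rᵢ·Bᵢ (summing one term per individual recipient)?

0.07135

r to a half-sibling = 1/4 (half-sibs share one parent — one path of length 2: r = (1/2)^2 = 1/4).
r to a full niece or nephew = 0.25 (full aunt/uncle↔niece/nephew: two paths of length 3 through the shared grandparent pair: r = 2·(1/2)^3 = 1/4).
r to a grandoffspring = 0.25 (two parent–offspring links: r = (1/2)^2 = 1/4).
Summing one r·B term per recipient: 2·0.25·0.0396 + 2·0.25·0.0235 + 2·0.25·0.0796 = 0.07135.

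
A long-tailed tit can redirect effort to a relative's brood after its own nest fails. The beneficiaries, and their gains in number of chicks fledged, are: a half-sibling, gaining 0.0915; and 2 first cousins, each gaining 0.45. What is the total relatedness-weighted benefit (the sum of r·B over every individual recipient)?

0.135375

r to a half-sibling = 0.25 (half-sibs share one parent — one path of length 2: r = (1/2)^2 = 1/4).
r to a first cousin = 1/8 (first cousins share one grandparent pair — two paths of length 4: r = 2·(1/2)^4 = 1/8).
Summing one r·B term per recipient: 1·0.25·0.0915 + 2·0.125·0.45 = 0.135375.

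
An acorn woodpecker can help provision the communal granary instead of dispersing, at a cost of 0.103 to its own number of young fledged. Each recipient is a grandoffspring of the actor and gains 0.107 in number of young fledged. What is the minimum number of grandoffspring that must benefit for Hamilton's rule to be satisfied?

4

r to a grandoffspring = 1/4 (two parent–offspring links: r = (1/2)^2 = 1/4).
Hamilton's rule: n·r·B > C  ⇒  n > C/(r·B) = 0.103/(0.25·0.107) = 3.85.
The smallest integer exceeding 3.85 is 4.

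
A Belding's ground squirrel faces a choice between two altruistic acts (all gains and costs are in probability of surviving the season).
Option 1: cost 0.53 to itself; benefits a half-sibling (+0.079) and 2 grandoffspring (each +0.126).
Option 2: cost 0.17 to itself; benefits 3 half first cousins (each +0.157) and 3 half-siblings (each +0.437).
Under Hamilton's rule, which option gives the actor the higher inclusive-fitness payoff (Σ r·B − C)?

Option 1: r to a half-sibling = 0.25.
Option 1: r to a grandoffspring = 0.25.
Option 1: Σ r·B − C = (1·0.25·0.079 + 2·0.25·0.126) − 0.53 = -0.44725.
Option 2: r to a half first cousin = 0.0625.
Option 2: r to a half-sibling = 0.25.
Option 2: Σ r·B − C = (3·0.0625·0.157 + 3·0.25·0.437) − 0.17 = 0.1871875.
Option 2 has the higher net inclusive-fitness payoff.

Option 2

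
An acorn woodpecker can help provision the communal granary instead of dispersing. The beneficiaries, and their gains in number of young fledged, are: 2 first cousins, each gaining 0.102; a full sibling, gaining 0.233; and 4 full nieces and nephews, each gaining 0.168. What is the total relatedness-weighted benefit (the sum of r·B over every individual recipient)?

0.31

r to a first cousin = 0.125 (first cousins share one grandparent pair — two paths of length 4: r = 2·(1/2)^4 = 1/8).
r to a full sibling = 0.5 (full sibs share both parents — two paths of length 2: r = 2·(1/2)^2 = 1/2).
r to a full niece or nephew = 0.25 (full aunt/uncle↔niece/nephew: two paths of length 3 through the shared grandparent pair: r = 2·(1/2)^3 = 1/4).
Summing one r·B term per recipient: 2·0.125·0.102 + 1·0.5·0.233 + 4·0.25·0.168 = 0.31.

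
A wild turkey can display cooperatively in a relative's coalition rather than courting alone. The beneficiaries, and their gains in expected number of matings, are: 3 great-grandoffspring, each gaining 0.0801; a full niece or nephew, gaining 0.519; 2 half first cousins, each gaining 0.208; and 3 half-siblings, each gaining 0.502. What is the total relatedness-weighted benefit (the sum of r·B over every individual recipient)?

r to a great-grandoffspring = 0.125 (three parent–offspring links: r = (1/2)^3 = 1/8).
r to a full niece or nephew = 1/4 (full aunt/uncle↔niece/nephew: two paths of length 3 through the shared grandparent pair: r = 2·(1/2)^3 = 1/4).
r to a half first cousin = 1/16 (half first cousins share one grandparent — one path of length 4: r = (1/2)^4 = 1/16).
r to a half-sibling = 0.25 (half-sibs share one parent — one path of length 2: r = (1/2)^2 = 1/4).
Summing one r·B term per recipient: 3·0.125·0.0801 + 1·0.25·0.519 + 2·0.0625·0.208 + 3·0.25·0.502 = 0.5622875.

0.5622875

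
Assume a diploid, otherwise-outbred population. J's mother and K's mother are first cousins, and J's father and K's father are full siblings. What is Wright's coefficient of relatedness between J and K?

Independent pedigree routes through distinct common ancestors add.
J and K are related in two ways: second cousins through their mothers (r = 1/32) and first cousins through their fathers (r = 1/8).
r = 1/32 + 1/8 = 0.15625.

0.15625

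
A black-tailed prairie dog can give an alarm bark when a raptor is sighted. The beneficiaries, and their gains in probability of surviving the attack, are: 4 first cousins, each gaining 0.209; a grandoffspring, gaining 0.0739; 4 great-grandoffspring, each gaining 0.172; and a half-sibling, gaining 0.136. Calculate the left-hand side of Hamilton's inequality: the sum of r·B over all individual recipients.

r to a first cousin = 1/8 (first cousins share one grandparent pair — two paths of length 4: r = 2·(1/2)^4 = 1/8).
r to a grandoffspring = 0.25 (two parent–offspring links: r = (1/2)^2 = 1/4).
r to a great-grandoffspring = 0.125 (three parent–offspring links: r = (1/2)^3 = 1/8).
r to a half-sibling = 1/4 (half-sibs share one parent — one path of length 2: r = (1/2)^2 = 1/4).
Summing one r·B term per recipient: 4·0.125·0.209 + 1·0.25·0.0739 + 4·0.125·0.172 + 1·0.25·0.136 = 0.242975.

0.242975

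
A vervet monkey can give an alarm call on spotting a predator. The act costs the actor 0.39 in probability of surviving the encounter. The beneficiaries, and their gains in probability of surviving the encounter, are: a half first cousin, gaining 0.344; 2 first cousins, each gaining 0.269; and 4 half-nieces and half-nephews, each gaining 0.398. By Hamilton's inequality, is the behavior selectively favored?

No

Hamilton's rule: the trait is favored when the sum of r·B over every recipient exceeds the actor's cost C.
r to a half first cousin = 1/16 (half first cousins share one grandparent — one path of length 4: r = (1/2)^4 = 1/16).
r to a first cousin = 1/8 (first cousins share one grandparent pair — two paths of length 4: r = 2·(1/2)^4 = 1/8).
r to a half-niece or half-nephew = 1/8 (half-aunt/uncle↔niece/nephew: one path of length 3: r = (1/2)^3 = 1/8).
Summing one r·B term per recipient: 1·0.0625·0.344 + 2·0.125·0.269 + 4·0.125·0.398 = 0.28775.
0.28775 < 0.39: the indirect benefit is less than the cost.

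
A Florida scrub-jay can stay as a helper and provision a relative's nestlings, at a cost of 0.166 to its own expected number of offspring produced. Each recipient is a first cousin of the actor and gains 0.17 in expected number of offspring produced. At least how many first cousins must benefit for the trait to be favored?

r to a first cousin = 1/8 (first cousins share one grandparent pair — two paths of length 4: r = 2·(1/2)^4 = 1/8).
Hamilton's rule: n·r·B > C  ⇒  n > C/(r·B) = 0.166/(0.125·0.17) = 7.812.
The smallest integer exceeding 7.812 is 8.

8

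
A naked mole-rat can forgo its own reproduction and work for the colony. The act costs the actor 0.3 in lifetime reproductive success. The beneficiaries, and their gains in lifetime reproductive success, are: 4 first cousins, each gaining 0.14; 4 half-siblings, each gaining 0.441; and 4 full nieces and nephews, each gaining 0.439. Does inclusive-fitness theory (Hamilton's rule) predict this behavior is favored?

Hamilton's rule: the trait is favored when the sum of r·B over every recipient exceeds the actor's cost C.
r to a first cousin = 0.125 (first cousins share one grandparent pair — two paths of length 4: r = 2·(1/2)^4 = 1/8).
r to a half-sibling = 0.25 (half-sibs share one parent — one path of length 2: r = (1/2)^2 = 1/4).
r to a full niece or nephew = 1/4 (full aunt/uncle↔niece/nephew: two paths of length 3 through the shared grandparent pair: r = 2·(1/2)^3 = 1/4).
Summing one r·B term per recipient: 4·0.125·0.14 + 4·0.25·0.441 + 4·0.25·0.439 = 0.95.
0.95 > 0.3: the indirect benefit exceeds the cost.

Yes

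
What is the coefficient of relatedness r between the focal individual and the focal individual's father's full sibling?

Each parent–offspring link contributes a factor of 1/2, and independent paths through distinct common ancestors add.
Full aunt/uncle↔niece/nephew: two paths of length 3 through the shared grandparent pair: r = 2·(1/2)^3 = 1/4.

0.25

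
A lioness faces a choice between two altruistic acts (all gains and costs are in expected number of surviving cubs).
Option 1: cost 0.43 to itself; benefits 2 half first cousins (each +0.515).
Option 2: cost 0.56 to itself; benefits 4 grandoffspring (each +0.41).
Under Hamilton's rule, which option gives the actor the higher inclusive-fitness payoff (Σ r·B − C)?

Option 2

Option 1: r to a half first cousin = 0.0625.
Option 1: Σ r·B − C = (2·0.0625·0.515) − 0.43 = -0.365625.
Option 2: r to a grandoffspring = 0.25.
Option 2: Σ r·B − C = (4·0.25·0.41) − 0.56 = -0.15.
Option 2 has the higher net inclusive-fitness payoff.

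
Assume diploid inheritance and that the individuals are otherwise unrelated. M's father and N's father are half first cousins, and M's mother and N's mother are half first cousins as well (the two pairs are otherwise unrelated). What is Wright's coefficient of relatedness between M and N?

0.03125

With two independent routes of shared ancestry, r is the sum of the two contributions.
M and N are related in two ways: half second cousins through their fathers (r = 1/64) and half second cousins through their mothers (r = 1/64).
r = 1/64 + 1/64 = 0.03125.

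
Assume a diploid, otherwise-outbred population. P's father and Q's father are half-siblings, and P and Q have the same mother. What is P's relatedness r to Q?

0.3125

Relatedness sums over independent paths through distinct common ancestors.
P and Q are related in two ways: half first cousins through their fathers (r = 1/16) and half-sibs through their shared mother (r = 1/4).
r = 1/16 + 1/4 = 0.3125.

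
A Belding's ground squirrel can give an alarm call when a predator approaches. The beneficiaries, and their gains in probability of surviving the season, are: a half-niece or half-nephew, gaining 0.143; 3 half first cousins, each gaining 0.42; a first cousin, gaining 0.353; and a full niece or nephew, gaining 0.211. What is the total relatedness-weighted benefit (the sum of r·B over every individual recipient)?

r to a half-niece or half-nephew = 1/8 (half-aunt/uncle↔niece/nephew: one path of length 3: r = (1/2)^3 = 1/8).
r to a half first cousin = 0.0625 (half first cousins share one grandparent — one path of length 4: r = (1/2)^4 = 1/16).
r to a first cousin = 0.125 (first cousins share one grandparent pair — two paths of length 4: r = 2·(1/2)^4 = 1/8).
r to a full niece or nephew = 1/4 (full aunt/uncle↔niece/nephew: two paths of length 3 through the shared grandparent pair: r = 2·(1/2)^3 = 1/4).
Summing one r·B term per recipient: 1·0.125·0.143 + 3·0.0625·0.42 + 1·0.125·0.353 + 1·0.25·0.211 = 0.1935.

0.1935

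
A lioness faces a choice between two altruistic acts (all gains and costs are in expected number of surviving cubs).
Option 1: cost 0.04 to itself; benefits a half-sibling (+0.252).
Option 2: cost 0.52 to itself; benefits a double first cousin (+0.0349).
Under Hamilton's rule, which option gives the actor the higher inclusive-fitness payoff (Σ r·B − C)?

Option 1: r to a half-sibling = 0.25.
Option 1: Σ r·B − C = (1·0.25·0.252) − 0.04 = 0.023.
Option 2: r to a double first cousin = 0.25.
Option 2: Σ r·B − C = (1·0.25·0.0349) − 0.52 = -0.511275.
Option 1 has the higher net inclusive-fitness payoff.

Option 1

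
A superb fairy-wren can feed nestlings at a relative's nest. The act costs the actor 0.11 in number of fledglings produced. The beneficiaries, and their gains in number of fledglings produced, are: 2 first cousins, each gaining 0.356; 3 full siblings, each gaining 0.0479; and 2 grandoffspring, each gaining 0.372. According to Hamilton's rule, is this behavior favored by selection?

Hamilton's rule: the trait is favored when the sum of r·B over every recipient exceeds the actor's cost C.
r to a first cousin = 0.125 (first cousins share one grandparent pair — two paths of length 4: r = 2·(1/2)^4 = 1/8).
r to a full sibling = 1/2 (full sibs share both parents — two paths of length 2: r = 2·(1/2)^2 = 1/2).
r to a grandoffspring = 1/4 (two parent–offspring links: r = (1/2)^2 = 1/4).
Summing one r·B term per recipient: 2·0.125·0.356 + 3·0.5·0.0479 + 2·0.25·0.372 = 0.34685.
0.34685 > 0.11: the indirect benefit exceeds the cost.

Yes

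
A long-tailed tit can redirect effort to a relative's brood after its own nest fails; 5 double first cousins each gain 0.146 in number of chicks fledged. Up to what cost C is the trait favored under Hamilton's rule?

0.1825

r to a double first cousin = 1/4 (double first cousins share both grandparent pairs — four paths of length 4: r = 4·(1/2)^4 = 1/4).
Hamilton's rule: n·r·B > C, so the trait is favored while C < n·r·B = 5·0.25·0.146 = 0.1825.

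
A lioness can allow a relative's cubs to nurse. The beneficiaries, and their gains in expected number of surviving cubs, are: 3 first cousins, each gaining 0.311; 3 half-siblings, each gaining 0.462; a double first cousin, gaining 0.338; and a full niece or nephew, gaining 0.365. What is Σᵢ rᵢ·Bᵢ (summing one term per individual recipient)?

r to a first cousin = 0.125 (first cousins share one grandparent pair — two paths of length 4: r = 2·(1/2)^4 = 1/8).
r to a half-sibling = 0.25 (half-sibs share one parent — one path of length 2: r = (1/2)^2 = 1/4).
r to a double first cousin = 1/4 (double first cousins share both grandparent pairs — four paths of length 4: r = 4·(1/2)^4 = 1/4).
r to a full niece or nephew = 0.25 (full aunt/uncle↔niece/nephew: two paths of length 3 through the shared grandparent pair: r = 2·(1/2)^3 = 1/4).
Summing one r·B term per recipient: 3·0.125·0.311 + 3·0.25·0.462 + 1·0.25·0.338 + 1·0.25·0.365 = 0.638875.

0.638875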